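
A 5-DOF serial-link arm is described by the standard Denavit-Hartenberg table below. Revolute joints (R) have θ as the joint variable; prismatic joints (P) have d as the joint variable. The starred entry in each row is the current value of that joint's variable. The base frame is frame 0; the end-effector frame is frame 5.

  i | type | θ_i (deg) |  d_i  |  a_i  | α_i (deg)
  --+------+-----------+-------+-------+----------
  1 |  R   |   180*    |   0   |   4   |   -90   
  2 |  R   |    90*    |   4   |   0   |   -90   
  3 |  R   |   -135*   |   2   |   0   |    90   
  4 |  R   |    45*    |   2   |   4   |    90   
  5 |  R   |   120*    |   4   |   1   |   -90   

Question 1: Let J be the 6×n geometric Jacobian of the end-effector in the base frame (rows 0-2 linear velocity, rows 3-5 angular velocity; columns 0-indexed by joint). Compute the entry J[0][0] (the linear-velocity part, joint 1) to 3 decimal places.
5.723

axis z_0 = ẑ; lever o_n−o_0 = (-2.3536,-5.7234,5.7766)
cross product → J_v[:, 0] = (5.7234,-2.3536,0.0000)
J_ω[:, 0] = z_0
entry J[0][0] = 5.7234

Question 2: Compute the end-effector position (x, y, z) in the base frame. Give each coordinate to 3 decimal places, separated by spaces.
after link 1: o_1 = (-4.0000, 0.0000, 0.0000)
after link 2: o_2 = (-4.0000, -4.0000, 0.0000)
after link 3: o_3 = (-2.0000, -4.0000, 0.0000)
after link 4: o_4 = (0.8284, -4.5858, 3.4142)
after link 5: o_5 = (-2.3536, -5.7234, 5.7766)

-2.354 -5.723 5.777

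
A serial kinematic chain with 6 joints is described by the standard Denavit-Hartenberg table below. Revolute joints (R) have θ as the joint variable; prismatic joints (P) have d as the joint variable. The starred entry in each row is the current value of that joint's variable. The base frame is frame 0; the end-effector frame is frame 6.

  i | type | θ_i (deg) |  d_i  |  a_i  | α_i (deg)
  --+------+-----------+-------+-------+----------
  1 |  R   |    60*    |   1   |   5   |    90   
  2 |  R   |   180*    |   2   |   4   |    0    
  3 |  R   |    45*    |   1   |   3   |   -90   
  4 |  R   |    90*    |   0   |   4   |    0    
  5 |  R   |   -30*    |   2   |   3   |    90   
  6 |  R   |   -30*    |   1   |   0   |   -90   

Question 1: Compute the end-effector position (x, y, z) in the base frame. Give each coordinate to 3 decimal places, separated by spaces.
after link 1: o_1 = (2.5000, 4.3301, 1.0000)
after link 2: o_2 = (2.2321, -0.1340, 1.0000)
after link 3: o_3 = (2.0374, -2.4711, -1.1213)
after link 4: o_4 = (-1.4267, -0.4711, -1.1213)
after link 5: o_5 = (-3.4999, 1.1341, -3.5962)
after link 6: o_6 = (-3.3731, 0.3538, -4.2086)

-3.373 0.354 -4.209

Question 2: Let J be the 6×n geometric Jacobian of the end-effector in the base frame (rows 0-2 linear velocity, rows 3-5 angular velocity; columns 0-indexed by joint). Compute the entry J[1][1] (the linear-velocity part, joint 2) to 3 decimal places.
4.511

axis z_1 = (0.8660,-0.5000,0.0000); lever o_n−o_1 = (-5.8731,-3.9763,-5.2086)
cross product → J_v[:, 1] = (2.6043,4.5108,-6.3801)
J_ω[:, 1] = z_1
entry J[1][1] = 4.5108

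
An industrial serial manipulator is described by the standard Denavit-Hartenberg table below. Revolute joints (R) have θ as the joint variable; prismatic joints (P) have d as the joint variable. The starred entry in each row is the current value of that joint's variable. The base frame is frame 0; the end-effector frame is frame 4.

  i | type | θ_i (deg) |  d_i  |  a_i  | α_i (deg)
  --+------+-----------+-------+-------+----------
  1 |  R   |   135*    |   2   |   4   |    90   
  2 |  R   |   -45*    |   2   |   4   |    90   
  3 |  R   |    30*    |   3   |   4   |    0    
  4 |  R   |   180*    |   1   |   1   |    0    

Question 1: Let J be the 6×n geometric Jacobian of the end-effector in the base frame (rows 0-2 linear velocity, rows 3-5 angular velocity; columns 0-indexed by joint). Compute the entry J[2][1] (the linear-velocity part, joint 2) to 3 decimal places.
1.837

axis z_1 = (0.7071,0.7071,0.0000); lever o_n−o_1 = (1.1758,3.7739,-7.4940)
cross product → J_v[:, 1] = (-5.2990,5.2990,1.8371)
J_ω[:, 1] = z_1
entry J[2][1] = 1.8371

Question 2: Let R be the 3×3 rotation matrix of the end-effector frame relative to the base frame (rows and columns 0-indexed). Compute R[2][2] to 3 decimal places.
End-effector z-axis (col 2 of R) = (0.5000,-0.5000,-0.7071)
R[2][2] = -0.7071

-0.707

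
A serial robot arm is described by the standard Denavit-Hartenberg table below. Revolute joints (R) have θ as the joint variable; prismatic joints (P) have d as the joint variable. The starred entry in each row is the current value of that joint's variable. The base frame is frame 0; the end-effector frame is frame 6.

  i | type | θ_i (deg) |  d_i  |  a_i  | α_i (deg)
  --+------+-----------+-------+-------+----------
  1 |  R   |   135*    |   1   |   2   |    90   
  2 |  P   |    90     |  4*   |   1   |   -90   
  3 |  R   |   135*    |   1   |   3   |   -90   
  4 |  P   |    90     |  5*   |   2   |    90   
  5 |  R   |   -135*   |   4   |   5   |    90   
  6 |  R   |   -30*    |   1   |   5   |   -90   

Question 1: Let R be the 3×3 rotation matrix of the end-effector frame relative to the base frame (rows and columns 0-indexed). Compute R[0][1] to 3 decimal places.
End-effector y-axis (col 1 of R) = (-0.8536,0.1464,0.5000)
R[0][1] = -0.8536

-0.854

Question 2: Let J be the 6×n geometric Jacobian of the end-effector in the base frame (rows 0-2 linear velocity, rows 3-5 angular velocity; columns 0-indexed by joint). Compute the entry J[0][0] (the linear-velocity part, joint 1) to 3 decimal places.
2.910

axis z_0 = ẑ; lever o_n−o_0 = (3.1770,-2.9105,-0.5525)
cross product → J_v[:, 0] = (2.9105,3.1770,-0.0000)
J_ω[:, 0] = z_0
entry J[0][0] = 2.9105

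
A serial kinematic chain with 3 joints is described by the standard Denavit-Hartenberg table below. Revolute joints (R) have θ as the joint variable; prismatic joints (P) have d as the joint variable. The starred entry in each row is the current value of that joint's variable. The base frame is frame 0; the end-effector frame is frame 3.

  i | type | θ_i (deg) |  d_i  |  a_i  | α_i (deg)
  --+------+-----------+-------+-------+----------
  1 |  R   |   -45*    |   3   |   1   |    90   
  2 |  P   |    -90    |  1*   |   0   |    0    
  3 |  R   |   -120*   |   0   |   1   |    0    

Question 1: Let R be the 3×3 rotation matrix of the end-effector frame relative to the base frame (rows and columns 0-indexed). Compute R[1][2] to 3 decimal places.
-0.707

End-effector z-axis (col 2 of R) = (-0.7071,-0.7071,0.0000)
R[1][2] = -0.7071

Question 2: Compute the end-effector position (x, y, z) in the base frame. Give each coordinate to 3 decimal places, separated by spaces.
after link 1: o_1 = (0.7071, -0.7071, 3.0000)
after link 2: o_2 = (0.0000, -1.4142, 3.0000)
after link 3: o_3 = (-0.6124, -0.8018, 3.5000)

-0.612 -0.802 3.500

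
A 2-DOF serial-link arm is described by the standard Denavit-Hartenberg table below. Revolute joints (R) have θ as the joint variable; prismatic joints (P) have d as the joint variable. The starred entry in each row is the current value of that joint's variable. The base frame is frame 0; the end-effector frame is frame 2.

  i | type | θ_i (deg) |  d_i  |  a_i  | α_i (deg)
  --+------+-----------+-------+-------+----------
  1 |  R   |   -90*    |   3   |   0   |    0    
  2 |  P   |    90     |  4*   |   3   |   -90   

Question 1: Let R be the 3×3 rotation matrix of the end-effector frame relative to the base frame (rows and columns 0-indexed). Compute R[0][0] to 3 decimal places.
End-effector x-axis (col 0 of R) = (1.0000,0.0000,0.0000)
R[0][0] = 1.0000

1.000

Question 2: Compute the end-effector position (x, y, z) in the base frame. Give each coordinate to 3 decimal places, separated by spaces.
3.000 0.000 7.000

after link 1: o_1 = (0.0000, 0.0000, 3.0000)
after link 2: o_2 = (3.0000, 0.0000, 7.0000)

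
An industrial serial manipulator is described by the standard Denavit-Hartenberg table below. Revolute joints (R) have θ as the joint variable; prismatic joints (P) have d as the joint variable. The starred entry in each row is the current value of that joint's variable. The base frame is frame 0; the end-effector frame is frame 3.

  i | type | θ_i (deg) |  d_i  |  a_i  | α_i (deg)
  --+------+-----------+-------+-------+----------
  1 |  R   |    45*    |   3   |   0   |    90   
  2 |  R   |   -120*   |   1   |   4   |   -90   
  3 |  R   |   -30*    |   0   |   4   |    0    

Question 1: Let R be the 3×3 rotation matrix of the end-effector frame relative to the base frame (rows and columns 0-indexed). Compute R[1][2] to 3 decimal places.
End-effector z-axis (col 2 of R) = (0.6124,0.6124,-0.5000)
R[1][2] = 0.6124

0.612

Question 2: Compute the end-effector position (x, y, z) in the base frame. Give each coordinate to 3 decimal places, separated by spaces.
after link 1: o_1 = (0.0000, 0.0000, 3.0000)
after link 2: o_2 = (-0.7071, -2.1213, -0.4641)
after link 3: o_3 = (-0.5176, -4.7603, -3.4641)

-0.518 -4.760 -3.464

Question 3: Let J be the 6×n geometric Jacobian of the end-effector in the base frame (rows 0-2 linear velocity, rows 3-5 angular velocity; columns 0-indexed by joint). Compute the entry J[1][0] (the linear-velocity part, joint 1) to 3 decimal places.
axis z_0 = ẑ; lever o_n−o_0 = (-0.5176,-4.7603,-3.4641)
cross product → J_v[:, 0] = (4.7603,-0.5176,0.0000)
J_ω[:, 0] = z_0
entry J[1][0] = -0.5176

-0.518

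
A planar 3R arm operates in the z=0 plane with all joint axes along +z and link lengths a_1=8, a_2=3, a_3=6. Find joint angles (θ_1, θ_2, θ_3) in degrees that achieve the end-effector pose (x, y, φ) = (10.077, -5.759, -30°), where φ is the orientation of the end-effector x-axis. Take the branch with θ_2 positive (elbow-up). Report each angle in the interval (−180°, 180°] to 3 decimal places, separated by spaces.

wrist centre = target − a_3·(cos φ, sin φ) = (4.8808, -2.7590)
cos θ_2 = (31.4348−8²−3²)/(2·8·3) = -0.8659; θ_2 = 149.9905° (elbow-up)
β = atan2(-2.7590,4.8808) = -29.4782°; ψ = atan2(1.5004,5.4022) = 15.5224°
θ_1 = β − ψ = -45.0006°
θ_3 = φ − θ_1 − θ_2 = -134.9899° (wrapped to (-180°,180°])

-45.001 149.991 -134.990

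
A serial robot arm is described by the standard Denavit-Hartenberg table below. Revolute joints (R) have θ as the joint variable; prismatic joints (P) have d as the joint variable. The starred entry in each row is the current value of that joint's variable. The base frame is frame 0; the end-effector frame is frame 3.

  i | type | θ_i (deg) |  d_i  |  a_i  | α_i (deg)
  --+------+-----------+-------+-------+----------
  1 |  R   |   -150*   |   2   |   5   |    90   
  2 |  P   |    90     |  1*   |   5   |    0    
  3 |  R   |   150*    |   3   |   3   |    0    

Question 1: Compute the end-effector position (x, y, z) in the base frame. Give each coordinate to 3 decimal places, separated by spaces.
-5.031 1.714 4.402

after link 1: o_1 = (-4.3301, -2.5000, 2.0000)
after link 2: o_2 = (-4.8301, -1.6340, 7.0000)
after link 3: o_3 = (-5.0311, 1.7141, 4.4019)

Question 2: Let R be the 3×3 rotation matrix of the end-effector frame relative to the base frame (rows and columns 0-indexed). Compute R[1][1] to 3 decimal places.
-0.433

End-effector y-axis (col 1 of R) = (-0.7500,-0.4330,-0.5000)
R[1][1] = -0.4330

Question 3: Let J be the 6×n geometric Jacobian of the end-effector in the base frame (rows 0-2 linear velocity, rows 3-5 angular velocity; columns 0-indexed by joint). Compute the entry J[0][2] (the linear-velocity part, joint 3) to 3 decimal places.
axis z_2 = (-0.5000,0.8660,0.0000); lever o_n−o_2 = (-0.2010,3.3481,-2.5981)
cross product → J_v[:, 2] = (-2.2500,-1.2990,-1.5000)
J_ω[:, 2] = z_2
entry J[0][2] = -2.2500

-2.250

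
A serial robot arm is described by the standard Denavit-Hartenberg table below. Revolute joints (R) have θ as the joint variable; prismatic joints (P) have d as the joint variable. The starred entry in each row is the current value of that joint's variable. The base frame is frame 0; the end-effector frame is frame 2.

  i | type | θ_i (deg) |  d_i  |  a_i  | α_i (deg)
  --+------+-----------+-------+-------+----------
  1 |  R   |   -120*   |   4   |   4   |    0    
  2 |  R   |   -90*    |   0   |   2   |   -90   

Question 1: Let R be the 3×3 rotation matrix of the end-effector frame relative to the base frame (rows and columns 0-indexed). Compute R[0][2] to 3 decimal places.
-0.500

End-effector z-axis (col 2 of R) = (-0.5000,-0.8660,0.0000)
R[0][2] = -0.5000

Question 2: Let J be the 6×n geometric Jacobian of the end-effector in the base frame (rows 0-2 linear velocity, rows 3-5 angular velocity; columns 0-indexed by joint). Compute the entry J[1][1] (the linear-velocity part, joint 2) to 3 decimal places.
-1.732

axis z_1 = (0.0000,0.0000,1.0000); lever o_n−o_1 = (-1.7321,1.0000,0.0000)
cross product → J_v[:, 1] = (-1.0000,-1.7321,0.0000)
J_ω[:, 1] = z_1
entry J[1][1] = -1.7321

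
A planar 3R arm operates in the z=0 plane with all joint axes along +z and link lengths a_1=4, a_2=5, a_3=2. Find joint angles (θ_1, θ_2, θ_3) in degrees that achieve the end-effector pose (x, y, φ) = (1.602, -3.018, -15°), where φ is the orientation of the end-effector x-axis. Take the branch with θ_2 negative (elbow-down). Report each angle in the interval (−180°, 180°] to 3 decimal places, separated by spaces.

0.002 -149.995 134.994

wrist centre = target − a_3·(cos φ, sin φ) = (-0.3299, -2.5004)
cos θ_2 = (6.3606−4²−5²)/(2·4·5) = -0.8660; θ_2 = -149.9953° (elbow-down)
β = atan2(-2.5004,-0.3299) = -97.5152°; ψ = atan2(-2.5004,-0.3299) = -97.5168°
θ_1 = β − ψ = 0.0016°
θ_3 = φ − θ_1 − θ_2 = 134.9937° (wrapped to (-180°,180°])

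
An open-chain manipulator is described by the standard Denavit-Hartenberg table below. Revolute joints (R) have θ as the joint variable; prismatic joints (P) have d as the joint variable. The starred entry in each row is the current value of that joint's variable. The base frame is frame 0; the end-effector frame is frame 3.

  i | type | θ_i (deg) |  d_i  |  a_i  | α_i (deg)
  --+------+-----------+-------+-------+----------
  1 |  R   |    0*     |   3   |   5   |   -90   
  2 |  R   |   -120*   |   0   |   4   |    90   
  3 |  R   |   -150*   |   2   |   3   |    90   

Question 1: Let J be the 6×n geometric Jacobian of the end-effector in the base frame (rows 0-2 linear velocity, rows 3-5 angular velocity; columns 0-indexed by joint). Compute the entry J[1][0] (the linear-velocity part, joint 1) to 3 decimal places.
axis z_0 = ẑ; lever o_n−o_0 = (2.5670,-1.5000,3.2141)
cross product → J_v[:, 0] = (1.5000,2.5670,-0.0000)
J_ω[:, 0] = z_0
entry J[1][0] = 2.5670

2.567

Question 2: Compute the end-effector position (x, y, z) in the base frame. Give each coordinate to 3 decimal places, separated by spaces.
2.567 -1.500 3.214

after link 1: o_1 = (5.0000, 0.0000, 3.0000)
after link 2: o_2 = (3.0000, -0.0000, 6.4641)
after link 3: o_3 = (2.5670, -1.5000, 3.2141)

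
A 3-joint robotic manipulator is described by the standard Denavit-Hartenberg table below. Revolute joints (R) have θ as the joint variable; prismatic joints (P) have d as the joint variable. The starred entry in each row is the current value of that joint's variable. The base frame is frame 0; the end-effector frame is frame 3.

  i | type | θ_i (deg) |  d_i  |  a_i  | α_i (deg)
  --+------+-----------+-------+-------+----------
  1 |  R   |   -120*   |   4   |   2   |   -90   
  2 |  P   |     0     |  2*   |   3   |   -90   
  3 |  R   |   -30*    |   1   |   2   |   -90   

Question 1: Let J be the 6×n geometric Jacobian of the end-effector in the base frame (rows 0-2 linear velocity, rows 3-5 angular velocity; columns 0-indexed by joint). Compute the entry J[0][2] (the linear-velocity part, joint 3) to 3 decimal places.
axis z_2 = (0.0000,-0.0000,-1.0000); lever o_n−o_2 = (0.0000,-2.0000,-1.0000)
cross product → J_v[:, 2] = (-2.0000,-0.0000,-0.0000)
J_ω[:, 2] = z_2
entry J[0][2] = -2.0000

-2.000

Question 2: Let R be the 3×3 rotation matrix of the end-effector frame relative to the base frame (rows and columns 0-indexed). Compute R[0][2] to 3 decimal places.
End-effector z-axis (col 2 of R) = (-1.0000,-0.0000,-0.0000)
R[0][2] = -1.0000

-1.000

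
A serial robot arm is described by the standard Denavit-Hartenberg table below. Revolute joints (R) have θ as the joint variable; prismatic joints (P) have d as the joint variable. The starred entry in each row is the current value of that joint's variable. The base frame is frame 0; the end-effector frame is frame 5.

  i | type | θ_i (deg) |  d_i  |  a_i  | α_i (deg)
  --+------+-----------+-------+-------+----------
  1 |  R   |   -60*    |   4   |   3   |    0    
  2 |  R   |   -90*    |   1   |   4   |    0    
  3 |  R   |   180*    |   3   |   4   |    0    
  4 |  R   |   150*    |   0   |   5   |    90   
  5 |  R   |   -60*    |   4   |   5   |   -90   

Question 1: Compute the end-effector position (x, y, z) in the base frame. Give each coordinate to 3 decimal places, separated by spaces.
after link 1: o_1 = (1.5000, -2.5981, 4.0000)
after link 2: o_2 = (-1.9641, -4.5981, 5.0000)
after link 3: o_3 = (1.5000, -2.5981, 8.0000)
after link 4: o_4 = (-3.5000, -2.5981, 8.0000)
after link 5: o_5 = (-6.0000, 1.4019, 3.6699)

-6.000 1.402 3.670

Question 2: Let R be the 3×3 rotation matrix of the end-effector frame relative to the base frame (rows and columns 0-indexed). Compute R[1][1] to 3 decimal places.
-1.000

End-effector y-axis (col 1 of R) = (0.0000,-1.0000,-0.0000)
R[1][1] = -1.0000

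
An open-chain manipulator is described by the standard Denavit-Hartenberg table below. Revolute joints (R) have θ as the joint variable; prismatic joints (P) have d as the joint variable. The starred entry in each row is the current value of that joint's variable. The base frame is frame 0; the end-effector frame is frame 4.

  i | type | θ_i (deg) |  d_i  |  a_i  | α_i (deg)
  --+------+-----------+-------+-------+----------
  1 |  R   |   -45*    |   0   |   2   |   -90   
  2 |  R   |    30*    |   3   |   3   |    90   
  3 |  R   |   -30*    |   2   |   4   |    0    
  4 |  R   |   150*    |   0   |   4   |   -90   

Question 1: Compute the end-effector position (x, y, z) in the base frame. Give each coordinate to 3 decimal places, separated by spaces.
after link 1: o_1 = (1.4142, -1.4142, 0.0000)
after link 2: o_2 = (5.3727, -1.1300, -1.5000)
after link 3: o_3 = (6.7869, -5.3727, -1.5000)
after link 4: o_4 = (8.0116, -1.6984, -0.5000)

8.012 -1.698 -0.500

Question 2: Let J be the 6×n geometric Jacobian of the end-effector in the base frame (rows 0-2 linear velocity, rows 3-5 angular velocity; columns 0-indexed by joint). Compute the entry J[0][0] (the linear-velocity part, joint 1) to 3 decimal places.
axis z_0 = ẑ; lever o_n−o_0 = (8.0116,-1.6984,-0.5000)
cross product → J_v[:, 0] = (1.6984,8.0116,-0.0000)
J_ω[:, 0] = z_0
entry J[0][0] = 1.6984

1.698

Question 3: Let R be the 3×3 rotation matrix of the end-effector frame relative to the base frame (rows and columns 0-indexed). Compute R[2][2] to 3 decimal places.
0.433

End-effector z-axis (col 2 of R) = (-0.8839,0.1768,0.4330)
R[2][2] = 0.4330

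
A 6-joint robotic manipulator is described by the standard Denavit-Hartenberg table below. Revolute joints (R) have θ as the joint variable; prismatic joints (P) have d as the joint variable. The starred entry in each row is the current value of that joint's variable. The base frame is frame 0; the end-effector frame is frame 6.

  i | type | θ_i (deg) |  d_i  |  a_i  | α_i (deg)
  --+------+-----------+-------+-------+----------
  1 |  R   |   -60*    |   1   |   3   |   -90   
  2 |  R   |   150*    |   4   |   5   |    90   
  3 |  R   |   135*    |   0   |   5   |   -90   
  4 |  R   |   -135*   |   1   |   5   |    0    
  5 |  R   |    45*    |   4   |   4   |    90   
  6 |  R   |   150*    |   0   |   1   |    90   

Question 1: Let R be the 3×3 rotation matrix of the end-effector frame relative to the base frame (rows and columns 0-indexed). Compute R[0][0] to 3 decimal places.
End-effector x-axis (col 0 of R) = (-0.3696,-0.0669,0.9268)
R[0][0] = -0.3696

-0.370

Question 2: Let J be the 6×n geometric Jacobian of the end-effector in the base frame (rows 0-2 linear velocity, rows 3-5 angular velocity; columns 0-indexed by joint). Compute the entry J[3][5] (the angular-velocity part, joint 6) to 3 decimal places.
-0.919

axis z_5 = (-0.9186,0.1768,-0.3536); lever o_n−o_5 = (-0.3696,-0.0669,0.9268)
cross product → J_v[:, 5] = (0.1402,0.9820,0.1268)
J_ω[:, 5] = z_5
entry J[3][5] = -0.9186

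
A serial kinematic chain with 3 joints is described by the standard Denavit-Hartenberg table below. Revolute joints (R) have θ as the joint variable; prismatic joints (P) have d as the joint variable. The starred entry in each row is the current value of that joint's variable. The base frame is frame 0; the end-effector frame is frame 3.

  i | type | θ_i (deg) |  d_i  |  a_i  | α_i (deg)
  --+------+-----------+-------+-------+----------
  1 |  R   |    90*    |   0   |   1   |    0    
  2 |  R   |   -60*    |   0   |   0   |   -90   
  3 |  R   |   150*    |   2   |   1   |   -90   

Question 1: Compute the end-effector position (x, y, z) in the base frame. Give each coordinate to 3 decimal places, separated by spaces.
after link 1: o_1 = (0.0000, 1.0000, 0.0000)
after link 2: o_2 = (0.0000, 1.0000, 0.0000)
after link 3: o_3 = (-1.7500, 2.2990, -0.5000)

-1.750 2.299 -0.500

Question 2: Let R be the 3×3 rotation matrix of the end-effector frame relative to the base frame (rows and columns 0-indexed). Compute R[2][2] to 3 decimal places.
End-effector z-axis (col 2 of R) = (-0.4330,-0.2500,0.8660)
R[2][2] = 0.8660

0.866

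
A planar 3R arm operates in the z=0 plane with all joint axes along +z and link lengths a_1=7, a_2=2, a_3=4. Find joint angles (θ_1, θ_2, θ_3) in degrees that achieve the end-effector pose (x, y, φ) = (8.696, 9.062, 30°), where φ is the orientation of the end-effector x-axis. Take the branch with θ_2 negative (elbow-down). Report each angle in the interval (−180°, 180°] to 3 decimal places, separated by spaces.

wrist centre = target − a_3·(cos φ, sin φ) = (5.2319, 7.0620)
cos θ_2 = (77.2446−7²−2²)/(2·7·2) = 0.8659; θ_2 = -30.0168° (elbow-down)
β = atan2(7.0620,5.2319) = 53.4670°; ψ = atan2(-1.0005,8.7318) = -6.5366°
θ_1 = β − ψ = 60.0036°
θ_3 = φ − θ_1 − θ_2 = 0.0132° (wrapped to (-180°,180°])

60.004 -30.017 0.013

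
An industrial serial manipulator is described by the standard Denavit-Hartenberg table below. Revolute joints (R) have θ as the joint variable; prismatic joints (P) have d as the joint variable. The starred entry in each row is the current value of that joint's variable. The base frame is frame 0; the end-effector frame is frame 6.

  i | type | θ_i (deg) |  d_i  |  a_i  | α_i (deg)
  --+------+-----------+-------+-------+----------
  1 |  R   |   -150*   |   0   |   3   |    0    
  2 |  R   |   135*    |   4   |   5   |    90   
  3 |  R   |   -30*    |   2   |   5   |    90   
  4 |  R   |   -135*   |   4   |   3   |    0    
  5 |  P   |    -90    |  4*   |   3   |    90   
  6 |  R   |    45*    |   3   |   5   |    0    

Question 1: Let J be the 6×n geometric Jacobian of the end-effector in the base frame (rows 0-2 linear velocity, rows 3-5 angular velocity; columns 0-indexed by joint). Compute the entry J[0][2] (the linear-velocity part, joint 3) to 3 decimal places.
9.833

axis z_2 = (-0.2588,-0.9659,0.0000); lever o_n−o_2 = (-6.9682,-4.9878,-10.1794)
cross product → J_v[:, 2] = (9.8326,-2.6346,-5.4398)
J_ω[:, 2] = z_2
entry J[0][2] = 9.8326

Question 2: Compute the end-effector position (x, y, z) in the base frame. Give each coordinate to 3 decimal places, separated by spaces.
-4.737 -7.782 -6.179

after link 1: o_1 = (-2.5981, -1.5000, 0.0000)
after link 2: o_2 = (2.2316, -2.7941, 4.0000)
after link 3: o_3 = (5.8965, -5.8467, 1.5000)
after link 4: o_4 = (2.7392, -2.8045, -0.9034)
after link 5: o_5 = (-1.5162, -3.8604, -3.3069)
after link 6: o_6 = (-4.7366, -7.7819, -6.1794)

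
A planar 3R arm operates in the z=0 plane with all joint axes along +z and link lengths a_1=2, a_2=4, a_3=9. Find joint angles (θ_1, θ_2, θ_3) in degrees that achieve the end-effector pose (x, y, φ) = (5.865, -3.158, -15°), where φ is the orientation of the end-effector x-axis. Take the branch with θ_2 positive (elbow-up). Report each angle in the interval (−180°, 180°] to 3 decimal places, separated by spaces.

90.003 135.001 119.996

wrist centre = target − a_3·(cos φ, sin φ) = (-2.8283, -0.8286)
cos θ_2 = (8.6861−2²−4²)/(2·2·4) = -0.7071; θ_2 = 135.0010° (elbow-up)
β = atan2(-0.8286,-2.8283) = -163.6708°; ψ = atan2(2.8284,-0.8285) = 106.3262°
θ_1 = β − ψ = -269.9969°
θ_3 = φ − θ_1 − θ_2 = 119.9959° (wrapped to (-180°,180°])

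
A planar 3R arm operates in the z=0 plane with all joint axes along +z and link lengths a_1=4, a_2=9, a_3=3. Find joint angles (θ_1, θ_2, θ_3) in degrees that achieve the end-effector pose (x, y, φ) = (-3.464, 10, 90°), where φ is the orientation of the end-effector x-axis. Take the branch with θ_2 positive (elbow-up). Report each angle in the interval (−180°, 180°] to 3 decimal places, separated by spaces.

22.658 120.001 -52.658

wrist centre = target − a_3·(cos φ, sin φ) = (-3.4640, 7.0000)
cos θ_2 = (60.9993−4²−9²)/(2·4·9) = -0.5000; θ_2 = 120.0006° (elbow-up)
β = atan2(7.0000,-3.4640) = 116.3288°; ψ = atan2(7.7942,-0.5001) = 93.6712°
θ_1 = β − ψ = 22.6577°
θ_3 = φ − θ_1 − θ_2 = -52.6583° (wrapped to (-180°,180°])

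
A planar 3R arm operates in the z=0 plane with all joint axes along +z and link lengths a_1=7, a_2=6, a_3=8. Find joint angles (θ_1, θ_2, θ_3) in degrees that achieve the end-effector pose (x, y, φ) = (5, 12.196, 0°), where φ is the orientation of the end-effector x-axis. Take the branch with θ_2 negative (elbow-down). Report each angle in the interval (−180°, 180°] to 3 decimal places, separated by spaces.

wrist centre = target − a_3·(cos φ, sin φ) = (-3.0000, 12.1960)
cos θ_2 = (157.7424−7²−6²)/(2·7·6) = 0.8660; θ_2 = -30.0051° (elbow-down)
β = atan2(12.1960,-3.0000) = 103.8194°; ψ = atan2(-3.0005,12.1959) = -13.8215°
θ_1 = β − ψ = 117.6409°
θ_3 = φ − θ_1 − θ_2 = -87.6359° (wrapped to (-180°,180°])

117.641 -30.005 -87.636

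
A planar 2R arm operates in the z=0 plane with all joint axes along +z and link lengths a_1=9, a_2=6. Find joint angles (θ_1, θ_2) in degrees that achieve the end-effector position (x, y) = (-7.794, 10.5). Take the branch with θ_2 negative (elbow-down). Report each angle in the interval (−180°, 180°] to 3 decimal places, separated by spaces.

cos θ_2 = (170.9964−9²−6²)/(2·9·6) = 0.5000; θ_2 = -60.0022° (elbow-down)
β = atan2(10.5000,-7.7940) = 126.5860°; ψ = atan2(-5.1963,11.9998) = -23.4140°
θ_1 = β − ψ = 150.0000°

150.000 -60.002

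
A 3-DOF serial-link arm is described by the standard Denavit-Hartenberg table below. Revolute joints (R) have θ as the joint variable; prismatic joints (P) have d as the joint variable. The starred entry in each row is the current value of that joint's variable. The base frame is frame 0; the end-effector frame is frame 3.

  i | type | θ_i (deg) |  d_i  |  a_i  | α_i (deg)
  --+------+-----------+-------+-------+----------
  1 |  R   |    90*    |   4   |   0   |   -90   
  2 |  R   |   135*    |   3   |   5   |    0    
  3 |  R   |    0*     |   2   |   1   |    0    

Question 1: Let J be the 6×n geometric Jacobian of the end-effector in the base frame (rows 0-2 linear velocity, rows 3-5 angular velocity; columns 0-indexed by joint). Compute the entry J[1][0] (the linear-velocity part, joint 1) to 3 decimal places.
axis z_0 = ẑ; lever o_n−o_0 = (-5.0000,-4.2426,-0.2426)
cross product → J_v[:, 0] = (4.2426,-5.0000,0.0000)
J_ω[:, 0] = z_0
entry J[1][0] = -5.0000

-5.000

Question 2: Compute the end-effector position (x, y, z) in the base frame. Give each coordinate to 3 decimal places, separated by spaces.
-5.000 -4.243 -0.243

after link 1: o_1 = (0.0000, 0.0000, 4.0000)
after link 2: o_2 = (-3.0000, -3.5355, 0.4645)
after link 3: o_3 = (-5.0000, -4.2426, -0.2426)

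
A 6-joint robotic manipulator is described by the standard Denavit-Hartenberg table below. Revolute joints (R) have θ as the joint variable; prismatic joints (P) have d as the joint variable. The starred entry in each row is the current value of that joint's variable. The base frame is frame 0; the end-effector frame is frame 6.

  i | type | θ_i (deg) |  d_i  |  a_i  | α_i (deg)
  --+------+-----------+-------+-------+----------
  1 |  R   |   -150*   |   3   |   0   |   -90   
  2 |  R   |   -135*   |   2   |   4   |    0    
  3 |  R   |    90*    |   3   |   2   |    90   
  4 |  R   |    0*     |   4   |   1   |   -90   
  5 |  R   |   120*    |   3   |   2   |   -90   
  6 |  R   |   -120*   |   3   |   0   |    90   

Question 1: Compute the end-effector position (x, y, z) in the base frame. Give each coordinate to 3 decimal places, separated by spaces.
9.123 -3.970 8.070

after link 1: o_1 = (0.0000, 0.0000, 3.0000)
after link 2: o_2 = (3.4495, -0.3178, 5.8284)
after link 3: o_3 = (3.7247, -3.6230, 7.2426)
after link 4: o_4 = (5.5619, -2.5624, 10.7782)
after link 5: o_5 = (6.6136, -5.4193, 8.8463)
after link 6: o_6 = (9.1231, -3.9704, 8.0699)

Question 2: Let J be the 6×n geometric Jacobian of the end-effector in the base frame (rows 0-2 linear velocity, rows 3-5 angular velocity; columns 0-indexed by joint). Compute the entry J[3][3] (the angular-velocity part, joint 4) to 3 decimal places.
axis z_3 = (0.6124,0.3536,0.7071); lever o_n−o_3 = (5.3984,-0.3473,0.8272)
cross product → J_v[:, 3] = (0.5381,3.3107,-2.1213)
J_ω[:, 3] = z_3
entry J[3][3] = 0.6124

0.612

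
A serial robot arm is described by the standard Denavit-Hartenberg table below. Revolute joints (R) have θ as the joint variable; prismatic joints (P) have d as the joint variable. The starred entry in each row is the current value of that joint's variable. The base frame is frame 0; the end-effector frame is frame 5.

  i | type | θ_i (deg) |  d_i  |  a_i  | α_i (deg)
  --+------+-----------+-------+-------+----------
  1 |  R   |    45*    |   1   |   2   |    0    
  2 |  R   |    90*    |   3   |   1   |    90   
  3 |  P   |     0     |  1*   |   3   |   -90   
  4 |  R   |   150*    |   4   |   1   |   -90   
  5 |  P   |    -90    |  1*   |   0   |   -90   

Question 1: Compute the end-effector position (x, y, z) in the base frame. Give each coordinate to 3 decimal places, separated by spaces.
0.518 4.243 8.000

after link 1: o_1 = (1.4142, 1.4142, 1.0000)
after link 2: o_2 = (0.7071, 2.1213, 4.0000)
after link 3: o_3 = (-0.7071, 4.9497, 4.0000)
after link 4: o_4 = (-0.4483, 3.9838, 8.0000)
after link 5: o_5 = (0.5176, 4.2426, 8.0000)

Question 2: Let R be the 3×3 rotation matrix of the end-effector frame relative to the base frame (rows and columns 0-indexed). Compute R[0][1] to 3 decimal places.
End-effector y-axis (col 1 of R) = (-0.9659,-0.2588,-0.0000)
R[0][1] = -0.9659

-0.966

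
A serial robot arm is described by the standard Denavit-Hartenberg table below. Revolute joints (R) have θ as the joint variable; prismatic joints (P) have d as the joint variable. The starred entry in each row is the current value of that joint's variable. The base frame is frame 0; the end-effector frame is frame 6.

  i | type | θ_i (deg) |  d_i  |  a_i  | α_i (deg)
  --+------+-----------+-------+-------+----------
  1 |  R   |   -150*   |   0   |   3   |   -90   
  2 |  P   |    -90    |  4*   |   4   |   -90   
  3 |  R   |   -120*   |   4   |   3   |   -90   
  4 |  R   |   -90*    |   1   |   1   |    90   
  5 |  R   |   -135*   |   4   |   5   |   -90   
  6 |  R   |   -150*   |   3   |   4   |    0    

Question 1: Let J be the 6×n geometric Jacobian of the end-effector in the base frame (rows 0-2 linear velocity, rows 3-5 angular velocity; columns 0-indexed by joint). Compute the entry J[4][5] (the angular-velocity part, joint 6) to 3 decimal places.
-0.047

axis z_5 = (-0.7891,-0.0474,-0.6124); lever o_n−o_5 = (-4.7424,-0.9275,1.2842)
cross product → J_v[:, 5] = (-0.6288,3.9176,0.5073)
J_ω[:, 5] = z_5
entry J[4][5] = -0.0474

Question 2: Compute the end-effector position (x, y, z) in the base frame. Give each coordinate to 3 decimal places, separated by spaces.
after link 1: o_1 = (-2.5981, -1.5000, 0.0000)
after link 2: o_2 = (-0.5981, -4.9641, 4.0000)
after link 3: o_3 = (-2.7631, -9.2141, 2.5000)
after link 4: o_4 = (-3.3792, -10.1471, 3.3660)
after link 5: o_5 = (-2.9332, -3.8484, 2.3042)
after link 6: o_6 = (-7.6757, -4.7759, 3.5884)

-7.676 -4.776 3.588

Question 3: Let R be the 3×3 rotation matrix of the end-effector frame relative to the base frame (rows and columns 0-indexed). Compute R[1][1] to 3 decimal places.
End-effector y-axis (col 1 of R) = (-0.1572,0.9794,0.1268)
R[1][1] = 0.9794

0.979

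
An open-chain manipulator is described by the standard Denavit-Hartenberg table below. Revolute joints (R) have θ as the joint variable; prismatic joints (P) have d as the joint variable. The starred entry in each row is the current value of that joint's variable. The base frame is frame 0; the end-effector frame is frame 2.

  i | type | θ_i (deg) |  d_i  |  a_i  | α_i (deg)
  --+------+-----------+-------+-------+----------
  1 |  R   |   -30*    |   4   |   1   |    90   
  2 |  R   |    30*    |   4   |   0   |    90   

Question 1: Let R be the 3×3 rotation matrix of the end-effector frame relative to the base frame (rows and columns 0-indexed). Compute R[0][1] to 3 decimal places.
-0.500

End-effector y-axis (col 1 of R) = (-0.5000,-0.8660,0.0000)
R[0][1] = -0.5000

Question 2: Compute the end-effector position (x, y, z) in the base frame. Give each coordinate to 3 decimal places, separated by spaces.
after link 1: o_1 = (0.8660, -0.5000, 4.0000)
after link 2: o_2 = (-1.1340, -3.9641, 4.0000)

-1.134 -3.964 4.000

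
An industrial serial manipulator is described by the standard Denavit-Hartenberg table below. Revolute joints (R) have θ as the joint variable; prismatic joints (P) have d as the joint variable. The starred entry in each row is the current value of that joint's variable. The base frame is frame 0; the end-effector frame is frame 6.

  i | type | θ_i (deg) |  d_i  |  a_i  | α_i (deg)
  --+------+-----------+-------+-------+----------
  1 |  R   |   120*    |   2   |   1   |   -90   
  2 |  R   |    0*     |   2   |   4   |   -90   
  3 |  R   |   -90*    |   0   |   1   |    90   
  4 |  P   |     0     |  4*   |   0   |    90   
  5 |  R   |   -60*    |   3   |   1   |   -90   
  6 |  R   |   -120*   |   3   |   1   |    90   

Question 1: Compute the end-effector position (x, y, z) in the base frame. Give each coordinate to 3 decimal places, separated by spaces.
after link 1: o_1 = (-0.5000, 0.8660, 2.0000)
after link 2: o_2 = (-4.2321, 3.3301, 2.0000)
after link 3: o_3 = (-5.0981, 2.8301, 2.0000)
after link 4: o_4 = (-3.0981, -0.6340, 2.0000)
after link 5: o_5 = (-3.9641, -0.1340, 5.0000)
after link 6: o_6 = (-5.0311, -2.9821, 5.8660)

-5.031 -2.982 5.866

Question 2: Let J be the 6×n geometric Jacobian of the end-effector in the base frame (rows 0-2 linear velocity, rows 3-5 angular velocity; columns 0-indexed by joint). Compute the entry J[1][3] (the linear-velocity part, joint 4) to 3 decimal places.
-0.866

prismatic axis z_3 = (0.5000,-0.8660,-0.0000)
J_v[:, 3] = z_3; J_ω[:, 3] = (0,0,0)
entry J[1][3] = -0.8660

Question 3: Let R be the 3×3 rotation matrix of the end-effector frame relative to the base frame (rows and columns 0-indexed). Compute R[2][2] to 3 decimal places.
-0.500

End-effector z-axis (col 2 of R) = (0.7500,-0.4330,-0.5000)
R[2][2] = -0.5000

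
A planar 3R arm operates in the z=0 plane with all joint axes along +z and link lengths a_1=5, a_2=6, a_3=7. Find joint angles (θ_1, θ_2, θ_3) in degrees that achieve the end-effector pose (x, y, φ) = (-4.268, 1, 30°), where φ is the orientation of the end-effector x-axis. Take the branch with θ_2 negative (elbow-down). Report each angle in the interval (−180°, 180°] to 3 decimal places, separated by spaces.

wrist centre = target − a_3·(cos φ, sin φ) = (-10.3302, -2.5000)
cos θ_2 = (112.9626−5²−6²)/(2·5·6) = 0.8660; θ_2 = -29.9980° (elbow-down)
β = atan2(-2.5000,-10.3302) = -166.3955°; ψ = atan2(-2.9998,10.1963) = -16.3943°
θ_1 = β − ψ = -150.0012°
θ_3 = φ − θ_1 − θ_2 = -150.0008° (wrapped to (-180°,180°])

-150.001 -29.998 -150.001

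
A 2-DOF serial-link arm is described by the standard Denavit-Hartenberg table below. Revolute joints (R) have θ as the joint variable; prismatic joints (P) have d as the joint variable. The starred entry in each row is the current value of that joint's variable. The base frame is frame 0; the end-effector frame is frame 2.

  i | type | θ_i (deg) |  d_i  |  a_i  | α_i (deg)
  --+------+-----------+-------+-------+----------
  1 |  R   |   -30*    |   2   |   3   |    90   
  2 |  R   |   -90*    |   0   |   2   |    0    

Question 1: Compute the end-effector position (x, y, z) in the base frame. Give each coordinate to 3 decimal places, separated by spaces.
after link 1: o_1 = (2.5981, -1.5000, 2.0000)
after link 2: o_2 = (2.5981, -1.5000, 0.0000)

2.598 -1.500 0.000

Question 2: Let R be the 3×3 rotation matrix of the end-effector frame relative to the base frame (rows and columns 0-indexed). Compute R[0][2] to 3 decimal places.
End-effector z-axis (col 2 of R) = (-0.5000,-0.8660,0.0000)
R[0][2] = -0.5000

-0.500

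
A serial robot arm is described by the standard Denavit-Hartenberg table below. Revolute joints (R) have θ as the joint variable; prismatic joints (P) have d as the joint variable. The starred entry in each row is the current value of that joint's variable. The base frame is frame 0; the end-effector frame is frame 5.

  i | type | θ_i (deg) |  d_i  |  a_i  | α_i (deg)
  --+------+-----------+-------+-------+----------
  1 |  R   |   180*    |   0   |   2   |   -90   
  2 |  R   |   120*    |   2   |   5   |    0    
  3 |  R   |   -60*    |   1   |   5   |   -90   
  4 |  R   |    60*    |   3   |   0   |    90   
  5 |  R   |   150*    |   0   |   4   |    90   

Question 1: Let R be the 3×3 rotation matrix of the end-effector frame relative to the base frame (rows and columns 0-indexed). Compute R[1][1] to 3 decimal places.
-0.500

End-effector y-axis (col 1 of R) = (-0.4330,-0.5000,-0.7500)
R[1][1] = -0.5000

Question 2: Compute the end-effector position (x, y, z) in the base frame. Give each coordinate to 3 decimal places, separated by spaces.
after link 1: o_1 = (-2.0000, 0.0000, 0.0000)
after link 2: o_2 = (0.5000, -2.0000, -4.3301)
after link 3: o_3 = (-2.0000, -3.0000, -8.6603)
after link 4: o_4 = (0.5981, -3.0000, -10.1603)
after link 5: o_5 = (3.1962, -6.0000, -9.6603)

3.196 -6.000 -9.660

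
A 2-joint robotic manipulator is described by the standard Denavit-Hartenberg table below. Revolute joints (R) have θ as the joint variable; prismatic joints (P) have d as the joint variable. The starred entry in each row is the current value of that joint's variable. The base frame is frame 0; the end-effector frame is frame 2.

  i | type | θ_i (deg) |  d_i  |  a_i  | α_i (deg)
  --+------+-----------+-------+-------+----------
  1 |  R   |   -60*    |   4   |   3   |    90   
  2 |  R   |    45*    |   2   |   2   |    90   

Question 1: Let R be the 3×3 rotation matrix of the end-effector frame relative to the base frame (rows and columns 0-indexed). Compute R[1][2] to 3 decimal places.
-0.612

End-effector z-axis (col 2 of R) = (0.3536,-0.6124,-0.7071)
R[1][2] = -0.6124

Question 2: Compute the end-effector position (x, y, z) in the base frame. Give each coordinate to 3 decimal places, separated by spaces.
0.475 -4.823 5.414

after link 1: o_1 = (1.5000, -2.5981, 4.0000)
after link 2: o_2 = (0.4751, -4.8228, 5.4142)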